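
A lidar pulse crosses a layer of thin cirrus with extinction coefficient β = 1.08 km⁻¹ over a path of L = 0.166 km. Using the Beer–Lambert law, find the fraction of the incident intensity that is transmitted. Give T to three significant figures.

τ = β·L = 1.08 × 0.166 = 0.1793.
T = exp(−0.1793) = 0.8359.

0.836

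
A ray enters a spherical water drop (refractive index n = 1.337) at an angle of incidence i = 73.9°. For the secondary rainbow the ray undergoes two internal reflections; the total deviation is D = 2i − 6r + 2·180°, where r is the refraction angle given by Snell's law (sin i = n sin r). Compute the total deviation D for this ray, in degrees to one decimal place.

232.2°

sin r = sin 73.9° / 1.337 = 0.9608/1.337 = 0.7186; r = 45.94°.
D = 2·73.9° − 6·45.94° + 2·180° = 147.80° − 275.64° + 360° = 232.16°.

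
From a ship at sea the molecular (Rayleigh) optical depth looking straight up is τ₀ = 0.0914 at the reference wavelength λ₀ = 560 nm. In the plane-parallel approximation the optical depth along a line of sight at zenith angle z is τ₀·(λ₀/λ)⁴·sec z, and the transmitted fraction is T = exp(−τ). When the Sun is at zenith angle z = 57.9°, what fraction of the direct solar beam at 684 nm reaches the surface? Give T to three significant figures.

0.926

sec 57.9° = 1.8818.
τ = 0.0914 × (560/684)⁴ × 1.8818 = 0.0914 × 0.4493 × 1.8818 = 0.0773.
T = exp(−0.0773) = 0.9256.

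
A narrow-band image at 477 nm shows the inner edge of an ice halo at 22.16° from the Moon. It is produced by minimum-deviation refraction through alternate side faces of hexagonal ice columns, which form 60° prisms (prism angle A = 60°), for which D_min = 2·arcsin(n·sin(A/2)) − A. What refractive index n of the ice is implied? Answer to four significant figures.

1.314

Rearranging: n = sin((D_min + A)/2) / sin(A/2).
(D_min + A)/2 = (22.16° + 60°)/2 = 41.080°.
n = sin 41.080° / sin 30° = 0.6571 / 0.5000 = 1.3142.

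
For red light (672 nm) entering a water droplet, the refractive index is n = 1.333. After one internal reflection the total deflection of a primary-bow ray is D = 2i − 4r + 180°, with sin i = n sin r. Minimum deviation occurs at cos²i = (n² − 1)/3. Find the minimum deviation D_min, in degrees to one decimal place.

137.9°

cos²i = (1.77689 − 1)/3 = 0.25896; i = arccos(0.50888) = 59.410°.
sin r = sin 59.410°/1.333 = 0.64579; r = 40.225°.
D_min = 2·59.410° − 4·40.225° + 180° = 137.922°.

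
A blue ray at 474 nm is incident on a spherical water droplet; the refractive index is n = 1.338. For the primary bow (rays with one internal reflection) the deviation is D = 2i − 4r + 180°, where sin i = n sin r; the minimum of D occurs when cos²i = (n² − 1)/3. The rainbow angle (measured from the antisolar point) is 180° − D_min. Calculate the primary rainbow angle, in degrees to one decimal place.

41.4°

cos²i = (1.79024 − 1)/3 = 0.26341; i = arccos(0.51324) = 59.120°.
sin r = sin 59.120°/1.338 = 0.64144; r = 39.899°.
D_min = 2·59.120° − 4·39.899° + 180° = 138.643°.
Rainbow angle = 180° − D_min = 41.357°.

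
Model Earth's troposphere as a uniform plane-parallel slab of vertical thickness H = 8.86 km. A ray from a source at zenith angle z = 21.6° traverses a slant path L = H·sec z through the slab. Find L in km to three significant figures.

sec z = 1/cos 21.6° = 1.0755.
L = 8.86 × 1.0755 = 9.529 km.

9.53 km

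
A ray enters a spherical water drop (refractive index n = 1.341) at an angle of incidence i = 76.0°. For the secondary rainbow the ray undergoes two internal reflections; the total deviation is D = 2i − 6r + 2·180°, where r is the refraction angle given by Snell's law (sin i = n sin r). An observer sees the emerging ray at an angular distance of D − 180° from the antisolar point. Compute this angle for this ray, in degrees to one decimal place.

53.9°

sin r = sin 76.0° / 1.341 = 0.9703/1.341 = 0.7236; r = 46.35°.
D = 2·76.0° − 6·46.35° + 2·180° = 152.00° − 278.10° + 360° = 233.90°.
Angle from antisolar point = D − 180° = 53.90°.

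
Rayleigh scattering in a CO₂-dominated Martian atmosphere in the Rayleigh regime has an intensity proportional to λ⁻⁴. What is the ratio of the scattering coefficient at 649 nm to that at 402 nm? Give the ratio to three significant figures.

Rayleigh scattering ∝ λ⁻⁴, so the ratio of coefficients is the inverse fourth power of the wavelength ratio.
σ(649)/σ(402) = (402/649)⁴ = (0.6194)⁴ = 0.1472.

0.147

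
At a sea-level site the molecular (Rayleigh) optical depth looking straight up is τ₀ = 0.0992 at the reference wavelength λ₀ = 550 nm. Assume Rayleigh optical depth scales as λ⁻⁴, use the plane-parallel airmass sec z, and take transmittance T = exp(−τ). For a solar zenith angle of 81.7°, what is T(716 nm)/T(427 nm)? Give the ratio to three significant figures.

5.22

Airmass: sec 81.7° = 6.9273.
τ(716 nm) = 0.0992 × (550/716)⁴ × 6.9273 = 0.0992 × 0.3482 × 6.9273 = 0.2393.
τ(427 nm) = 0.0992 × (550/427)⁴ × 6.9273 = 0.0992 × 2.7526 × 6.9273 = 1.8915.
T(716)/T(427) = exp(τ_B − τ_A) = exp(1.6523) = 5.2189.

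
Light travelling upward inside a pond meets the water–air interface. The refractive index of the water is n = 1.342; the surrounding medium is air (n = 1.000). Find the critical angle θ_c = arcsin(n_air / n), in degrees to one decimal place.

sin θ_c = n_air / n = 1.000 / 1.342 = 0.7452.
θ_c = arcsin(0.7452) = 48.17°.

48.2°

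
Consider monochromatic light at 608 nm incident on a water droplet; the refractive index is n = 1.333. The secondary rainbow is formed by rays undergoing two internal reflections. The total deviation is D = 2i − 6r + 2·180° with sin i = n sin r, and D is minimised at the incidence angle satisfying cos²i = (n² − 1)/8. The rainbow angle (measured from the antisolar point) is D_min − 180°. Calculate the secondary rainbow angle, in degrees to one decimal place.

50.9°

cos²i = (1.77689 − 1)/8 = 0.09711; i = arccos(0.31163) = 71.843°.
sin r = sin 71.843°/1.333 = 0.71283; r = 45.466°.
D_min = 2·71.843° − 6·45.466° + 360° = 230.891°.
Rainbow angle = D_min − 180° = 50.891°.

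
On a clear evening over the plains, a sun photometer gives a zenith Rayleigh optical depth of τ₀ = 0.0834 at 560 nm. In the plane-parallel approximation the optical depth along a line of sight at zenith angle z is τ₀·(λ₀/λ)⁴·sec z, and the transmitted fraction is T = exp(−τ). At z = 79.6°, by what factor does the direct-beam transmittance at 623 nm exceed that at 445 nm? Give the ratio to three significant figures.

Airmass: sec 79.6° = 5.5396.
τ(623 nm) = 0.0834 × (560/623)⁴ × 5.5396 = 0.0834 × 0.6528 × 5.5396 = 0.3016.
τ(445 nm) = 0.0834 × (560/445)⁴ × 5.5396 = 0.0834 × 2.5079 × 5.5396 = 1.1587.
T(623)/T(445) = exp(τ_B − τ_A) = exp(0.8570) = 2.3562.

2.36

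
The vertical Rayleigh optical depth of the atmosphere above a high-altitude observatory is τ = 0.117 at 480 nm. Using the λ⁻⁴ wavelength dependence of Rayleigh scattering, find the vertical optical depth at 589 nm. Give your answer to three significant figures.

τ(589 nm) = τ(480 nm) × (480/589)⁴ = 0.117 × (0.8149)⁴ = 0.117 × 0.4411 = 0.0516.

0.0516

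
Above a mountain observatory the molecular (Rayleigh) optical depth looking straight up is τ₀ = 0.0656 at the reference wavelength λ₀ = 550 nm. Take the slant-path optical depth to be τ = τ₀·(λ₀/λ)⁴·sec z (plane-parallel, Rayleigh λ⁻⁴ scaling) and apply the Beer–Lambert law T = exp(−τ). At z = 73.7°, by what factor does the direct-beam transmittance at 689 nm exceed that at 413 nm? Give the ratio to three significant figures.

1.90

Airmass: sec 73.7° = 3.5629.
τ(689 nm) = 0.0656 × (550/689)⁴ × 3.5629 = 0.0656 × 0.4060 × 3.5629 = 0.0949.
τ(413 nm) = 0.0656 × (550/413)⁴ × 3.5629 = 0.0656 × 3.1452 × 3.5629 = 0.7351.
T(689)/T(413) = exp(τ_B − τ_A) = exp(0.6402) = 1.8969.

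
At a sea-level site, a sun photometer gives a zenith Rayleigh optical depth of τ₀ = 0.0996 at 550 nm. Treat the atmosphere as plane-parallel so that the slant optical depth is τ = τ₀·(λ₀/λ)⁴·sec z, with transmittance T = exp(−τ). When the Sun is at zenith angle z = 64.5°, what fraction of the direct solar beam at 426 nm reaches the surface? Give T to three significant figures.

0.526

sec 64.5° = 2.3228.
τ = 0.0996 × (550/426)⁴ × 2.3228 = 0.0996 × 2.7785 × 2.3228 = 0.6428.
T = exp(−0.6428) = 0.5258.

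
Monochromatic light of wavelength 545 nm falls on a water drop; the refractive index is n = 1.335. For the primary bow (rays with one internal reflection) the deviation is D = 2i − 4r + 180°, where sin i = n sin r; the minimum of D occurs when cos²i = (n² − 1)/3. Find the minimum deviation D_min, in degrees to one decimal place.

cos²i = (1.78222 − 1)/3 = 0.26074; i = arccos(0.51063) = 59.294°.
sin r = sin 59.294°/1.335 = 0.64405; r = 40.094°.
D_min = 2·59.294° − 4·40.094° + 180° = 138.212°.

138.2°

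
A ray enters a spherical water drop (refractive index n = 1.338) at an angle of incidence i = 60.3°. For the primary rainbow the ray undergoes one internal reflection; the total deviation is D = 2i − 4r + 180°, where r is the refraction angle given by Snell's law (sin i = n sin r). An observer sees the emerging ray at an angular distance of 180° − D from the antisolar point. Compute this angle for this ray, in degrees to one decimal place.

sin r = sin 60.3° / 1.338 = 0.8686/1.338 = 0.6492; r = 40.48°.
D = 2·60.3° − 4·40.48° + 180° = 120.60° − 161.93° + 180° = 138.67°.
Angle from antisolar point = 180° − D = 41.33°.

41.3°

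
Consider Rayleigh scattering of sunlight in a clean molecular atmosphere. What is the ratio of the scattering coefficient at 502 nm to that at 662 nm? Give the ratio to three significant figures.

3.02

Rayleigh scattering ∝ λ⁻⁴, so the ratio of coefficients is the inverse fourth power of the wavelength ratio.
σ(502)/σ(662) = (662/502)⁴ = (1.3187)⁴ = 3.024.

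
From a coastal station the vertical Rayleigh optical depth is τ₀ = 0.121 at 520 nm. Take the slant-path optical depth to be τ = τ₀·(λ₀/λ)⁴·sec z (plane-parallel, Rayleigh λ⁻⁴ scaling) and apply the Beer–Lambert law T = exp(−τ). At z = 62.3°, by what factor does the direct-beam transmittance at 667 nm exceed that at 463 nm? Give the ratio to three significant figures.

1.37

Airmass: sec 62.3° = 2.1513.
τ(667 nm) = 0.121 × (520/667)⁴ × 2.1513 = 0.121 × 0.3694 × 2.1513 = 0.0962.
τ(463 nm) = 0.121 × (520/463)⁴ × 2.1513 = 0.121 × 1.5911 × 2.1513 = 0.4142.
T(667)/T(463) = exp(τ_B − τ_A) = exp(0.3180) = 1.3744.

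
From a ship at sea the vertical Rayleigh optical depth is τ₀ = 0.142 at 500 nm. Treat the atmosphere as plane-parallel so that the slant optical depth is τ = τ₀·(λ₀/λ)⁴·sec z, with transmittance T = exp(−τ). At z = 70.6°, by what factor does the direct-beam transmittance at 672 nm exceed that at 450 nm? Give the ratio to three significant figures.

Airmass: sec 70.6° = 3.0106.
τ(672 nm) = 0.142 × (500/672)⁴ × 3.0106 = 0.142 × 0.3065 × 3.0106 = 0.1310.
τ(450 nm) = 0.142 × (500/450)⁴ × 3.0106 = 0.142 × 1.5242 × 3.0106 = 0.6516.
T(672)/T(450) = exp(τ_B − τ_A) = exp(0.5206) = 1.6830.

1.68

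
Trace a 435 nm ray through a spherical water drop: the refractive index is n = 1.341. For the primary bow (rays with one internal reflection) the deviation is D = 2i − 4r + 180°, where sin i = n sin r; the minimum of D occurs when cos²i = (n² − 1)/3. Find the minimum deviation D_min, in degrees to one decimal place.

cos²i = (1.79828 − 1)/3 = 0.26609; i = arccos(0.51584) = 58.946°.
sin r = sin 58.946°/1.341 = 0.63884; r = 39.705°.
D_min = 2·58.946° − 4·39.705° + 180° = 139.071°.

139.1°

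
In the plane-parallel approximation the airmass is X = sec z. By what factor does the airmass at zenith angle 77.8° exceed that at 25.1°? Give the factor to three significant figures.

4.29

X(77.8°)/X(25.1°) = sec 77.8° / sec 25.1° = cos 25.1° / cos 77.8° = 0.9056/0.2113 = 4.2852.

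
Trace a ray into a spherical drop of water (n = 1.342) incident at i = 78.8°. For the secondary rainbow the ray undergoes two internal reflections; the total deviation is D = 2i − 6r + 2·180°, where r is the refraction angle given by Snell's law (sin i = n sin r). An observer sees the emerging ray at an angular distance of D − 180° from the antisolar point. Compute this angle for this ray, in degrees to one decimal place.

sin r = sin 78.8° / 1.342 = 0.9810/1.342 = 0.7310; r = 46.97°.
D = 2·78.8° − 6·46.97° + 2·180° = 157.60° − 281.80° + 360° = 235.80°.
Angle from antisolar point = D − 180° = 55.80°.

55.8°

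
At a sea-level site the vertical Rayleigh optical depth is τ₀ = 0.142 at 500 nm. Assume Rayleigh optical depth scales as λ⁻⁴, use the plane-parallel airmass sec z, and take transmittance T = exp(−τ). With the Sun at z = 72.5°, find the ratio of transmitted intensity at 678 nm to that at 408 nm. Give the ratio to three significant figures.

2.52

Airmass: sec 72.5° = 3.3255.
τ(678 nm) = 0.142 × (500/678)⁴ × 3.3255 = 0.142 × 0.2958 × 3.3255 = 0.1397.
τ(408 nm) = 0.142 × (500/408)⁴ × 3.3255 = 0.142 × 2.2555 × 3.3255 = 1.0651.
T(678)/T(408) = exp(τ_B − τ_A) = exp(0.9254) = 2.5229.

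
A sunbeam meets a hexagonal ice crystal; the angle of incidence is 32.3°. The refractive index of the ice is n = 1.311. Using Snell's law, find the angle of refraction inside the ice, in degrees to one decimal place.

24.1°

Snell: sin θ_r = sin θ_i / n = sin 32.3° / 1.311 = 0.5344 / 1.311 = 0.4076.
θ_r = arcsin(0.4076) = 24.05°.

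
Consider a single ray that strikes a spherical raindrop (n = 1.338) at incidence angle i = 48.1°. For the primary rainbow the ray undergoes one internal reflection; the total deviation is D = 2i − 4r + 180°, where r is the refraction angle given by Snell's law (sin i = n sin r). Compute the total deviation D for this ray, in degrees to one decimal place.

sin r = sin 48.1° / 1.338 = 0.7443/1.338 = 0.5563; r = 33.80°.
D = 2·48.1° − 4·33.80° + 180° = 96.20° − 135.20° + 180° = 141.00°.

141.0°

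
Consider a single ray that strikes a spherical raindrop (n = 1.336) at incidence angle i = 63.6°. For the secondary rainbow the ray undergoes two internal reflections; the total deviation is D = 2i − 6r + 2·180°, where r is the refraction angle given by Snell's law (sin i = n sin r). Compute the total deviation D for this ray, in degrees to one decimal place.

234.6°

sin r = sin 63.6° / 1.336 = 0.8957/1.336 = 0.6704; r = 42.10°.
D = 2·63.6° − 6·42.10° + 2·180° = 127.20° − 252.61° + 360° = 234.59°.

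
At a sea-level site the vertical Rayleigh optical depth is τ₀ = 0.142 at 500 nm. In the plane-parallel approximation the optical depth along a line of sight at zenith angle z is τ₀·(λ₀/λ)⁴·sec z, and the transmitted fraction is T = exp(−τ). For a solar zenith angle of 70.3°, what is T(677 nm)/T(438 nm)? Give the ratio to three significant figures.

Airmass: sec 70.3° = 2.9665.
τ(677 nm) = 0.142 × (500/677)⁴ × 2.9665 = 0.142 × 0.2975 × 2.9665 = 0.1253.
τ(438 nm) = 0.142 × (500/438)⁴ × 2.9665 = 0.142 × 1.6982 × 2.9665 = 0.7154.
T(677)/T(438) = exp(τ_B − τ_A) = exp(0.5900) = 1.8040.

1.80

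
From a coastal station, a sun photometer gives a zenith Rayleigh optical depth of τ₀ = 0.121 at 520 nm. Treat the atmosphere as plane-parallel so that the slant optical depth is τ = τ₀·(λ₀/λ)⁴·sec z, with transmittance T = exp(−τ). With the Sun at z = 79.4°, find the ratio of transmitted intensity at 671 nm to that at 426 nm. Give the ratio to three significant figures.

3.40

Airmass: sec 79.4° = 5.4362.
τ(671 nm) = 0.121 × (520/671)⁴ × 5.4362 = 0.121 × 0.3607 × 5.4362 = 0.2372.
τ(426 nm) = 0.121 × (520/426)⁴ × 5.4362 = 0.121 × 2.2201 × 5.4362 = 1.4604.
T(671)/T(426) = exp(τ_B − τ_A) = exp(1.2231) = 3.3977.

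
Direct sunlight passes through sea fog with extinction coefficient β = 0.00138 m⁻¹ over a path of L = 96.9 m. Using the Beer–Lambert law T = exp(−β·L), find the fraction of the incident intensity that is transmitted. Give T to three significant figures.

τ = β·L = 0.00138 × 96.9 = 0.1337.
T = exp(−0.1337) = 0.8748.

0.875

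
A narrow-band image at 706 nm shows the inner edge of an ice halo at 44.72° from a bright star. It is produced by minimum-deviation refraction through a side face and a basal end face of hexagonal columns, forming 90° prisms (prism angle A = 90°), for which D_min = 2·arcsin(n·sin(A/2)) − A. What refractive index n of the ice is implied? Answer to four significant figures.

1.305

Rearranging: n = sin((D_min + A)/2) / sin(A/2).
(D_min + A)/2 = (44.72° + 90°)/2 = 67.360°.
n = sin 67.360° / sin 45° = 0.9229 / 0.7071 = 1.3052.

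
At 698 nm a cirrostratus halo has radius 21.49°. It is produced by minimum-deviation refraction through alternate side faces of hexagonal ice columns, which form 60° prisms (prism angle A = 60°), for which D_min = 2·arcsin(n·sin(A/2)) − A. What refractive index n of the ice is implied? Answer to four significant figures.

1.305

Rearranging: n = sin((D_min + A)/2) / sin(A/2).
(D_min + A)/2 = (21.49° + 60°)/2 = 40.745°.
n = sin 40.745° / sin 30° = 0.6527 / 0.5000 = 1.3054.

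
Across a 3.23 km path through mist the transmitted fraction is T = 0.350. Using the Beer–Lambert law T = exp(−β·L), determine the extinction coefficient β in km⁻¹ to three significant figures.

0.325 km⁻¹

Beer–Lambert: T = exp(−βL) ⇒ β = −ln(T)/L = −ln(0.350)/3.23 = 1.0498/3.23 = 0.325 km⁻¹.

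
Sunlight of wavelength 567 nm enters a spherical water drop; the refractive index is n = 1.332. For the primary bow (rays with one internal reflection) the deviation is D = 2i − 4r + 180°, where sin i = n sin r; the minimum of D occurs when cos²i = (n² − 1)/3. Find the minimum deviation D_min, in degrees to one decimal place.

cos²i = (1.77422 − 1)/3 = 0.25807; i = arccos(0.50801) = 59.469°.
sin r = sin 59.469°/1.332 = 0.64666; r = 40.290°.
D_min = 2·59.469° − 4·40.290° + 180° = 137.776°.

137.8°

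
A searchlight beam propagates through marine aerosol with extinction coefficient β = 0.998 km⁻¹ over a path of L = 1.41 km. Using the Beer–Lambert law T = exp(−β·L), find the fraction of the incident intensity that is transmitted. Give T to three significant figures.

0.245

τ = β·L = 0.998 × 1.41 = 1.4072.
T = exp(−1.4072) = 0.2448.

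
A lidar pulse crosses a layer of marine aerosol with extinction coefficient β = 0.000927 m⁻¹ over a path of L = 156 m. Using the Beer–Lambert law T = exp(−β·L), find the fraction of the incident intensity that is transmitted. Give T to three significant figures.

0.865

τ = β·L = 0.000927 × 156 = 0.1446.
T = exp(−0.1446) = 0.8654.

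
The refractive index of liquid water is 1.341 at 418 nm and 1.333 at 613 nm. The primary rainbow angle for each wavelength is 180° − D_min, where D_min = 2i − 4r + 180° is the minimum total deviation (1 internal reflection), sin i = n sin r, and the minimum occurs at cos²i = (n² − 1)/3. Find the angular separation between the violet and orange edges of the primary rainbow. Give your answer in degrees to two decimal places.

1.15°

At 418 nm (n = 1.341): cos²i = 0.26609 → i = 58.946°, r = 39.705°, D_min = 139.071°, rainbow angle = 40.929°.
At 613 nm (n = 1.333): cos²i = 0.25896 → i = 59.410°, r = 40.225°, D_min = 137.922°, rainbow angle = 42.078°.
Angular width = |40.929° − 42.078°| = 1.149°.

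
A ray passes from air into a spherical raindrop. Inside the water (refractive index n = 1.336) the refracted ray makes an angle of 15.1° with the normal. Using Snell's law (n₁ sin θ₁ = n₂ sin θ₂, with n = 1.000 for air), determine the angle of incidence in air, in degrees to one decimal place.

20.4°

Snell: sin θ_i = n · sin θ_r = 1.336 × sin 15.1° = 1.336 × 0.2605 = 0.3480.
θ_i = arcsin(0.3480) = 20.37°.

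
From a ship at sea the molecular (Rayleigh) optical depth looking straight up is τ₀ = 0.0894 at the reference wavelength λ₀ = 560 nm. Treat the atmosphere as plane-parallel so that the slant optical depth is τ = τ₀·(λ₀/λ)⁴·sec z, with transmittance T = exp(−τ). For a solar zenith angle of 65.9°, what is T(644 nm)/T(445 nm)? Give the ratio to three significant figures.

Airmass: sec 65.9° = 2.4490.
τ(644 nm) = 0.0894 × (560/644)⁴ × 2.4490 = 0.0894 × 0.5718 × 2.4490 = 0.1252.
τ(445 nm) = 0.0894 × (560/445)⁴ × 2.4490 = 0.0894 × 2.5079 × 2.4490 = 0.5491.
T(644)/T(445) = exp(τ_B − τ_A) = exp(0.4239) = 1.5279.

1.53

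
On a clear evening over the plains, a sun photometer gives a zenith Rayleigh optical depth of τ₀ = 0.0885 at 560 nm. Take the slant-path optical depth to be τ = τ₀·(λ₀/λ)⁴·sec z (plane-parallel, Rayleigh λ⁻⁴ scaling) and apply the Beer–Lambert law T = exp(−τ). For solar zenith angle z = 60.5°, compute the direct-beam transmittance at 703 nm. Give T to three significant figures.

0.930

sec 60.5° = 2.0308.
τ = 0.0885 × (560/703)⁴ × 2.0308 = 0.0885 × 0.4027 × 2.0308 = 0.0724.
T = exp(−0.0724) = 0.9302.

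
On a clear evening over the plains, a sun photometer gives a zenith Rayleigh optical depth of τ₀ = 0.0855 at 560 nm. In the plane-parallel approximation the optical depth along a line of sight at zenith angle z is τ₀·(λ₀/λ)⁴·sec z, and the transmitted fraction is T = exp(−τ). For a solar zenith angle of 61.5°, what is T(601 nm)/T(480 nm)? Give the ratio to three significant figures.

Airmass: sec 61.5° = 2.0957.
τ(601 nm) = 0.0855 × (560/601)⁴ × 2.0957 = 0.0855 × 0.7538 × 2.0957 = 0.1351.
τ(480 nm) = 0.0855 × (560/480)⁴ × 2.0957 = 0.0855 × 1.8526 × 2.0957 = 0.3320.
T(601)/T(480) = exp(τ_B − τ_A) = exp(0.1969) = 1.2176.

1.22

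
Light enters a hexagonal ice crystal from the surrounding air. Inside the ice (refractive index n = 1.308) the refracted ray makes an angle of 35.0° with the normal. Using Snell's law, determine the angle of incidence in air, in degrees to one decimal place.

Snell: sin θ_i = n · sin θ_r = 1.308 × sin 35.0° = 1.308 × 0.5736 = 0.7502.
θ_i = arcsin(0.7502) = 48.61°.

48.6°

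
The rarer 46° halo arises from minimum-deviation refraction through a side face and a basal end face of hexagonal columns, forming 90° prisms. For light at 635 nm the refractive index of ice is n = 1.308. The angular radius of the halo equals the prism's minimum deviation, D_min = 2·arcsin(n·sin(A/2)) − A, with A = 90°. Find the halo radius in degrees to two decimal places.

45.31°

n·sin(A/2) = 1.308 × sin 45° = 1.308 × 0.7071 = 0.9249.
D_min = 2·arcsin(0.9249) − 90° = 2 × 67.653° − 90° = 45.305°.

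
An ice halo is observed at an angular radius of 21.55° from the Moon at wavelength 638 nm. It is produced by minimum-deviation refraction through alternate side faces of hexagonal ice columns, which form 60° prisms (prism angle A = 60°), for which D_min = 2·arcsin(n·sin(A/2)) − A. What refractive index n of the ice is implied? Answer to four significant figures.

1.306

Rearranging: n = sin((D_min + A)/2) / sin(A/2).
(D_min + A)/2 = (21.55° + 60°)/2 = 40.775°.
n = sin 40.775° / sin 30° = 0.6531 / 0.5000 = 1.3062.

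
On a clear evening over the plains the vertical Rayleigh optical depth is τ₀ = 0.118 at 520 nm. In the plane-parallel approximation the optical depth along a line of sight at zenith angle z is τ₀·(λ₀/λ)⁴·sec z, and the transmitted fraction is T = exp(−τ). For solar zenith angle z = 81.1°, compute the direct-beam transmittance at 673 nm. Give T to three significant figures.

0.762

sec 81.1° = 6.4637.
τ = 0.118 × (520/673)⁴ × 6.4637 = 0.118 × 0.3564 × 6.4637 = 0.2718.
T = exp(−0.2718) = 0.7620.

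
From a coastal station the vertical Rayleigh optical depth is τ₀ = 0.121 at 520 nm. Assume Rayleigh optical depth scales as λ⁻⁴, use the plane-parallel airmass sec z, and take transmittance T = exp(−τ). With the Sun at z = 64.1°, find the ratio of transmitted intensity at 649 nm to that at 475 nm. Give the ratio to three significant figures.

1.33

Airmass: sec 64.1° = 2.2894.
τ(649 nm) = 0.121 × (520/649)⁴ × 2.2894 = 0.121 × 0.4121 × 2.2894 = 0.1142.
τ(475 nm) = 0.121 × (520/475)⁴ × 2.2894 = 0.121 × 1.4363 × 2.2894 = 0.3979.
T(649)/T(475) = exp(τ_B − τ_A) = exp(0.2837) = 1.3280.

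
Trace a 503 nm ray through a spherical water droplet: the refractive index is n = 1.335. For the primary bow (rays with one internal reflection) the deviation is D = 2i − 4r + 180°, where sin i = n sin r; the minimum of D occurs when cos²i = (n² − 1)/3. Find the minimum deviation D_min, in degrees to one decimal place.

138.2°

cos²i = (1.78222 − 1)/3 = 0.26074; i = arccos(0.51063) = 59.294°.
sin r = sin 59.294°/1.335 = 0.64405; r = 40.094°.
D_min = 2·59.294° − 4·40.094° + 180° = 138.212°.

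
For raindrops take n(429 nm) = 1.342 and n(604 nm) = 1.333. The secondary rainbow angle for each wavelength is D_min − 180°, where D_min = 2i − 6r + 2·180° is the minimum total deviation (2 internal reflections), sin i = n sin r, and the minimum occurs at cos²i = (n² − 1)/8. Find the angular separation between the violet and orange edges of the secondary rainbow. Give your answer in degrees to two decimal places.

At 429 nm (n = 1.342): cos²i = 0.10012 → i = 71.554°, r = 44.981°, D_min = 233.222°, rainbow angle = 53.222°.
At 604 nm (n = 1.333): cos²i = 0.09711 → i = 71.843°, r = 45.466°, D_min = 230.891°, rainbow angle = 50.891°.
Angular width = |53.222° − 50.891°| = 2.331°.

2.33°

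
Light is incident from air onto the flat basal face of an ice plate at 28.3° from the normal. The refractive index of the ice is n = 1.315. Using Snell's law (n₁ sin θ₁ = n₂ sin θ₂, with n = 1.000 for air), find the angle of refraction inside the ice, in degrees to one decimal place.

Snell: sin θ_r = sin θ_i / n = sin 28.3° / 1.315 = 0.4741 / 1.315 = 0.3605.
θ_r = arcsin(0.3605) = 21.13°.

21.1°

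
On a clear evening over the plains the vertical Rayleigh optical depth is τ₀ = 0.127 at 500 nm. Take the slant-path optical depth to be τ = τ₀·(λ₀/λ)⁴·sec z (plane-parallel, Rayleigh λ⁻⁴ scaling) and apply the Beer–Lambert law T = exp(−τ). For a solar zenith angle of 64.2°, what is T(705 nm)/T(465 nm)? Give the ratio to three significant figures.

Airmass: sec 64.2° = 2.2976.
τ(705 nm) = 0.127 × (500/705)⁴ × 2.2976 = 0.127 × 0.2530 × 2.2976 = 0.0738.
τ(465 nm) = 0.127 × (500/465)⁴ × 2.2976 = 0.127 × 1.3368 × 2.2976 = 0.3901.
T(705)/T(465) = exp(τ_B − τ_A) = exp(0.3163) = 1.3720.

1.37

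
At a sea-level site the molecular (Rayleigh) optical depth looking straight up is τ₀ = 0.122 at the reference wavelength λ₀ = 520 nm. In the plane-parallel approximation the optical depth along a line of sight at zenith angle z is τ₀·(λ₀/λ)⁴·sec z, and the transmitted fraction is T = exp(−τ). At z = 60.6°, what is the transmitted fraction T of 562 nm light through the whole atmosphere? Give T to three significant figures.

0.833

sec 60.6° = 2.0371.
τ = 0.122 × (520/562)⁴ × 2.0371 = 0.122 × 0.7329 × 2.0371 = 0.1822.
T = exp(−0.1822) = 0.8335.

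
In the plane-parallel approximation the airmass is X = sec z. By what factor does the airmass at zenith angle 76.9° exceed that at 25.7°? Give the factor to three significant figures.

3.98

X(76.9°)/X(25.7°) = sec 76.9° / sec 25.7° = cos 25.7° / cos 76.9° = 0.9011/0.2267 = 3.9756.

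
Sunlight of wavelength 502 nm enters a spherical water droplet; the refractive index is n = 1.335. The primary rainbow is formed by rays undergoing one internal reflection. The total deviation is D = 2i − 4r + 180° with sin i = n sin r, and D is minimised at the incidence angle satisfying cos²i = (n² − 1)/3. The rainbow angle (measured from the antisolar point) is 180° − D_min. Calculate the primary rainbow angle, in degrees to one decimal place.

41.8°

cos²i = (1.78222 − 1)/3 = 0.26074; i = arccos(0.51063) = 59.294°.
sin r = sin 59.294°/1.335 = 0.64405; r = 40.094°.
D_min = 2·59.294° − 4·40.094° + 180° = 138.212°.
Rainbow angle = 180° − D_min = 41.788°.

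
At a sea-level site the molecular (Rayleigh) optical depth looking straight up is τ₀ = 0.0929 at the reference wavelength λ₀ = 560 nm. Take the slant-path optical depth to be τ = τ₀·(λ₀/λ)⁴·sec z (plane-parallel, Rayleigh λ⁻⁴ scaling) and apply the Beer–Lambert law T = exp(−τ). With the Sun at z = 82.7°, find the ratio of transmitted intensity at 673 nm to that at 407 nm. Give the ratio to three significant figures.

9.68

Airmass: sec 82.7° = 7.8700.
τ(673 nm) = 0.0929 × (560/673)⁴ × 7.8700 = 0.0929 × 0.4794 × 7.8700 = 0.3505.
τ(407 nm) = 0.0929 × (560/407)⁴ × 7.8700 = 0.0929 × 3.5841 × 7.8700 = 2.6204.
T(673)/T(407) = exp(τ_B − τ_A) = exp(2.2699) = 9.6784.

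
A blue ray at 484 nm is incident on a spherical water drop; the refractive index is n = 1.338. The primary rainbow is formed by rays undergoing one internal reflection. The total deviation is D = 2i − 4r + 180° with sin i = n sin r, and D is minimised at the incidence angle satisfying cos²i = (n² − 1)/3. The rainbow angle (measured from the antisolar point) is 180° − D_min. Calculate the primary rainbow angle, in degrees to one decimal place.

cos²i = (1.79024 − 1)/3 = 0.26341; i = arccos(0.51324) = 59.120°.
sin r = sin 59.120°/1.338 = 0.64144; r = 39.899°.
D_min = 2·59.120° − 4·39.899° + 180° = 138.643°.
Rainbow angle = 180° − D_min = 41.357°.

41.4°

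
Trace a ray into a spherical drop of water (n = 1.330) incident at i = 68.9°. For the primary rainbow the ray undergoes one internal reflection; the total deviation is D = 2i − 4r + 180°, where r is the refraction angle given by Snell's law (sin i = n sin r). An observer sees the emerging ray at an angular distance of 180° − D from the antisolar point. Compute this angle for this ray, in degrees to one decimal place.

40.4°

sin r = sin 68.9° / 1.330 = 0.9330/1.330 = 0.7015; r = 44.54°.
D = 2·68.9° − 4·44.54° + 180° = 137.80° − 178.18° + 180° = 139.62°.
Angle from antisolar point = 180° − D = 40.38°.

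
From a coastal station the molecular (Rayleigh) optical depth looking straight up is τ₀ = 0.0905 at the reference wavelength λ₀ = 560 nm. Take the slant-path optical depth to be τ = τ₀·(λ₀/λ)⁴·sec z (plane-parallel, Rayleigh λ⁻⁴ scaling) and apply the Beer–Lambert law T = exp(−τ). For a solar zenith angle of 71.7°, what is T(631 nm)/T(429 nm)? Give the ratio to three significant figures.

Airmass: sec 71.7° = 3.1848.
τ(631 nm) = 0.0905 × (560/631)⁴ × 3.1848 = 0.0905 × 0.6203 × 3.1848 = 0.1788.
τ(429 nm) = 0.0905 × (560/429)⁴ × 3.1848 = 0.0905 × 2.9035 × 3.1848 = 0.8369.
T(631)/T(429) = exp(τ_B − τ_A) = exp(0.6581) = 1.9310.

1.93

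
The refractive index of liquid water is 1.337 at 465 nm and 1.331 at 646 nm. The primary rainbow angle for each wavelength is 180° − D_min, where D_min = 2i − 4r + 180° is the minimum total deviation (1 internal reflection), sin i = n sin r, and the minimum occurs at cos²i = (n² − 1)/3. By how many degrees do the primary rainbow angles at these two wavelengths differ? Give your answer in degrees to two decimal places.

At 465 nm (n = 1.337): cos²i = 0.26252 → i = 59.178°, r = 39.964°, D_min = 138.500°, rainbow angle = 41.500°.
At 646 nm (n = 1.331): cos²i = 0.25719 → i = 59.527°, r = 40.356°, D_min = 137.630°, rainbow angle = 42.370°.
Angular width = |41.500° − 42.370°| = 0.870°.

0.87°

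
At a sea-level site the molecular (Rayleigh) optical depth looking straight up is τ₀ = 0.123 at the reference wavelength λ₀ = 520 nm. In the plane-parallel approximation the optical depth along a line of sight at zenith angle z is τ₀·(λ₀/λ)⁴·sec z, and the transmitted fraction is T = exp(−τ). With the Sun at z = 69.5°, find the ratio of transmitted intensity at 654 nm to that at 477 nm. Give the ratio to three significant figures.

1.43

Airmass: sec 69.5° = 2.8555.
τ(654 nm) = 0.123 × (520/654)⁴ × 2.8555 = 0.123 × 0.3997 × 2.8555 = 0.1404.
τ(477 nm) = 0.123 × (520/477)⁴ × 2.8555 = 0.123 × 1.4123 × 2.8555 = 0.4960.
T(654)/T(477) = exp(τ_B − τ_A) = exp(0.3557) = 1.4271.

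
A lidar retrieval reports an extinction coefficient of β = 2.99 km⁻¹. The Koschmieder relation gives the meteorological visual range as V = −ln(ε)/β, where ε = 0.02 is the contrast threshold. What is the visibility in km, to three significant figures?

1.31 km

V = −ln(0.02) / 2.99 = 3.912 / 2.99 = 1.3084 km.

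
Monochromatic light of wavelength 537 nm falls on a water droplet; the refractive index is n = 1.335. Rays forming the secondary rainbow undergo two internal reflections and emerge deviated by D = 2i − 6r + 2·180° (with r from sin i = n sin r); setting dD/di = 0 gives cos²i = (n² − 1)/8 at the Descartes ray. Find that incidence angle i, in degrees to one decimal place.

cos²i = (1.335² − 1)/8 = (1.78222 − 1)/8 = 0.09778.
cos i = 0.31269, so i = 71.778°.

71.8°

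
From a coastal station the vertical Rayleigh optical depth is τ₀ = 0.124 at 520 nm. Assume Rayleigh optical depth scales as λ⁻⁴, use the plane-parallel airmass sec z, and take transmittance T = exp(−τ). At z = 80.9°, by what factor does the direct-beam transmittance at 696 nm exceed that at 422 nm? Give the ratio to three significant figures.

4.77

Airmass: sec 80.9° = 6.3228.
τ(696 nm) = 0.124 × (520/696)⁴ × 6.3228 = 0.124 × 0.3116 × 6.3228 = 0.2443.
τ(422 nm) = 0.124 × (520/422)⁴ × 6.3228 = 0.124 × 2.3055 × 6.3228 = 1.8076.
T(696)/T(422) = exp(τ_B − τ_A) = exp(1.5633) = 4.7744.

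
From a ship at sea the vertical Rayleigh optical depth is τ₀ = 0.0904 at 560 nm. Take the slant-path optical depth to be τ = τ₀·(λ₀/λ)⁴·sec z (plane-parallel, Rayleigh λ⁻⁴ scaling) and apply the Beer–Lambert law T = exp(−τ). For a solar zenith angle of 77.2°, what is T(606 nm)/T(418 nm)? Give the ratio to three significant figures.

2.76

Airmass: sec 77.2° = 4.5137.
τ(606 nm) = 0.0904 × (560/606)⁴ × 4.5137 = 0.0904 × 0.7292 × 4.5137 = 0.2976.
τ(418 nm) = 0.0904 × (560/418)⁴ × 4.5137 = 0.0904 × 3.2214 × 4.5137 = 1.3145.
T(606)/T(418) = exp(τ_B − τ_A) = exp(1.0169) = 2.7646.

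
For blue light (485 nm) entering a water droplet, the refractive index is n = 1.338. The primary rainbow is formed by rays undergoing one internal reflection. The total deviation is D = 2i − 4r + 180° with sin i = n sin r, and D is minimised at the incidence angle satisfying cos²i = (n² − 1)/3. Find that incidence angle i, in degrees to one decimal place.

cos²i = (1.338² − 1)/3 = (1.79024 − 1)/3 = 0.26341.
cos i = 0.51324, so i = 59.120°.

59.1°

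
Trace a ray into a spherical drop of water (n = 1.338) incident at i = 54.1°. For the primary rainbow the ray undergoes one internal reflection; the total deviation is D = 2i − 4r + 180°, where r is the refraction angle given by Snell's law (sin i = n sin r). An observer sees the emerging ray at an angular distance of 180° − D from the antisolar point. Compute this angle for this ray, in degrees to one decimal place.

40.8°

sin r = sin 54.1° / 1.338 = 0.8100/1.338 = 0.6054; r = 37.26°.
D = 2·54.1° − 4·37.26° + 180° = 108.20° − 149.03° + 180° = 139.17°.
Angle from antisolar point = 180° − D = 40.83°.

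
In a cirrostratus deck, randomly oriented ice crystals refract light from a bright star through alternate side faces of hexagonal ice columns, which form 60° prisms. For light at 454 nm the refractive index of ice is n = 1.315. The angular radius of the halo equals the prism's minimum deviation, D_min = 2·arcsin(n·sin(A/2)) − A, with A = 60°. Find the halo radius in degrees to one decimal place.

n·sin(A/2) = 1.315 × sin 30° = 1.315 × 0.5000 = 0.6575.
D_min = 2·arcsin(0.6575) − 60° = 2 × 41.109° − 60° = 22.219°.

22.2°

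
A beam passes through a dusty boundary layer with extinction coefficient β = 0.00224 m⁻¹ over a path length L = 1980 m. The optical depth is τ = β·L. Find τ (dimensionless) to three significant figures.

4.44

τ = β·L = 0.00224 × 1980 = 4.4352.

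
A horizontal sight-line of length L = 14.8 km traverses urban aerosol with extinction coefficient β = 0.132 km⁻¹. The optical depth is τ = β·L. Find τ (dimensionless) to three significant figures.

1.95

τ = β·L = 0.132 × 14.8 = 1.9536.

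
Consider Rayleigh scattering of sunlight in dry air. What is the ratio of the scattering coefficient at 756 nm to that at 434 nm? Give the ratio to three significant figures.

0.109

Rayleigh scattering ∝ λ⁻⁴, so the ratio of coefficients is the inverse fourth power of the wavelength ratio.
σ(756)/σ(434) = (434/756)⁴ = (0.5741)⁴ = 0.1086.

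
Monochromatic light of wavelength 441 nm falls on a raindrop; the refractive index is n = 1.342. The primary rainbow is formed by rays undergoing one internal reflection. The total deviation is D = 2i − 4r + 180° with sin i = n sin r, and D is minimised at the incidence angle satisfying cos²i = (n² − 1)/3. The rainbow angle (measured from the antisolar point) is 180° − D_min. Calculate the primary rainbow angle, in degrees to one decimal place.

cos²i = (1.80096 − 1)/3 = 0.26699; i = arccos(0.51671) = 58.888°.
sin r = sin 58.888°/1.342 = 0.63797; r = 39.641°.
D_min = 2·58.888° − 4·39.641° + 180° = 139.213°.
Rainbow angle = 180° − D_min = 40.787°.

40.8°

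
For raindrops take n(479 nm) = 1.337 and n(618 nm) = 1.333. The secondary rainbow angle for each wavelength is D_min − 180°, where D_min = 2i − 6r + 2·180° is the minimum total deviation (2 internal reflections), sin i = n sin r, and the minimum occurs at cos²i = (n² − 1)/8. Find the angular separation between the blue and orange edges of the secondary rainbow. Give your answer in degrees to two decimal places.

At 479 nm (n = 1.337): cos²i = 0.09845 → i = 71.714°, r = 45.249°, D_min = 231.934°, rainbow angle = 51.934°.
At 618 nm (n = 1.333): cos²i = 0.09711 → i = 71.843°, r = 45.466°, D_min = 230.891°, rainbow angle = 50.891°.
Angular width = |51.934° − 50.891°| = 1.043°.

1.04°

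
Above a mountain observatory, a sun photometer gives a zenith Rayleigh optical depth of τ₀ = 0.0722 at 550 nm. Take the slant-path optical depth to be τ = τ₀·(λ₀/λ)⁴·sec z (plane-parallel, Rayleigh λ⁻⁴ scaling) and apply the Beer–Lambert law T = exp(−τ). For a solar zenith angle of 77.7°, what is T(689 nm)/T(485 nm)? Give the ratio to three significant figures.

Airmass: sec 77.7° = 4.6942.
τ(689 nm) = 0.0722 × (550/689)⁴ × 4.6942 = 0.0722 × 0.4060 × 4.6942 = 0.1376.
τ(485 nm) = 0.0722 × (550/485)⁴ × 4.6942 = 0.0722 × 1.6538 × 4.6942 = 0.5605.
T(689)/T(485) = exp(τ_B − τ_A) = exp(0.4229) = 1.5264.

1.53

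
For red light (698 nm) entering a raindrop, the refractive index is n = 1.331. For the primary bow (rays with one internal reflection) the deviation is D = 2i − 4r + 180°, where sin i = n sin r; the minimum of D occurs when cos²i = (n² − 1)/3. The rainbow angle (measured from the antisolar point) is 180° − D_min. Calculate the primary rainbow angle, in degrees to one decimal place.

cos²i = (1.77156 − 1)/3 = 0.25719; i = arccos(0.50714) = 59.527°.
sin r = sin 59.527°/1.331 = 0.64753; r = 40.356°.
D_min = 2·59.527° − 4·40.356° + 180° = 137.630°.
Rainbow angle = 180° − D_min = 42.370°.

42.4°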